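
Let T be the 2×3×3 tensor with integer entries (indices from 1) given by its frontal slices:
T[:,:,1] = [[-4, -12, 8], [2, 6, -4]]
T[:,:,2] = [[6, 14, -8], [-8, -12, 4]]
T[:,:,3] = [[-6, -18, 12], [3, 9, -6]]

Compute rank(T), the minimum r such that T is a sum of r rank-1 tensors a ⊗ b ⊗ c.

2

Lower bound: the mode-1 unfolding of T (rows indexed by i, columns by (j,k) = (1,1), (1,2), (1,3), (2,1), (2,2), (2,3), (3,1), (3,2), (3,3)) is [[-4, 6, -6, -12, 14, -18, 8, -8, 12], [2, -8, 3, 6, -12, 9, -4, 4, -6]].
There the 2×2 minor on rows i ∈ {1, 2}, columns (j,k) ∈ {(1,1), (1,2)} is det [[-4, 6], [2, -8]] = 20 ≠ 0, so this unfolding has rank ≥ 2; CP rank is at least every unfolding rank, so rank(T) ≥ 2. (Flattening ranks never certify an upper bound on CP rank; for that we must actually write T with 2 rank-1 terms.)
Upper bound — finding two terms. Write S_k = T[:,:,k] for the frontal slices: S₁ = [[-4, -12, 8], [2, 6, -4]], S₂ = [[6, 14, -8], [-8, -12, 4]], S₃ = [[-6, -18, 12], [3, 9, -6]].
If T = a₁ ⊗ b₁ ⊗ c₁ + a₂ ⊗ b₂ ⊗ c₂ then each S_k = c₁[k]·a₁b₁ᵀ + c₂[k]·a₂b₂ᵀ. S₁ and S₂ are linearly independent, so a₁b₁ᵀ and a₂b₂ᵀ must span the same plane of matrices: they are the rank-1 matrices of the form x·S₁ + y·S₂.
The 2×2 minor of x·S₁ + y·S₂ on rows {1,2}, columns {1,2} is −40·xy + 40·y² = (-40)·(x − y)(y), vanishing at (x:y) = (1:1) and (1:0).
M₁ = S₁ + S₂ = [[2, 2, 0], [-6, -6, 0]] = 2·[1, -3][1, 1, 0]ᵀ and M₂ = S₁ = [[-4, -12, 8], [2, 6, -4]] = (-2)·[2, -1][1, 3, -2]ᵀ, so take a₁ = [1, -3], b₁ = [1, 1, 0], a₂ = [2, -1], b₂ = [1, 3, -2].
Each slice is an integer combination of E₁ = a₁b₁ᵀ and E₂ = a₂b₂ᵀ: S₁ = −2·E₂, S₂ = 2·E₁ + 2·E₂, S₃ = −3·E₂; reading off coefficients, c₁ = [0, 2, 0] and c₂ = [-2, 2, -3].
Hence T = [1, -3] ⊗ [1, 1, 0] ⊗ [0, 2, 0] + [2, -1] ⊗ [1, 3, -2] ⊗ [-2, 2, -3], so rank(T) ≤ 2.
These bounds meet, so rank(T) = 2.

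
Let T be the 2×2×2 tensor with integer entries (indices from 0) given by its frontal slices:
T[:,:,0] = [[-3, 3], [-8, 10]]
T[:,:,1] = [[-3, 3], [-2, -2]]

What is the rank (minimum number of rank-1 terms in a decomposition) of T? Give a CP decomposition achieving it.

Lower bound: the mode-3 unfolding of T (rows indexed by k, columns by (i,j) = (0,0), (0,1), (1,0), (1,1)) is [[-3, 3, -8, 10], [-3, 3, -2, -2]].
There the 2×2 minor on rows k ∈ {0, 1}, columns (i,j) ∈ {(0,0), (1,0)} is det [[-3, -8], [-3, -2]] = -18 ≠ 0, so this unfolding has rank ≥ 2; CP rank is at least every unfolding rank, so rank(T) ≥ 2. (Flattening ranks never certify an upper bound on CP rank; for that we must actually write T with 2 rank-1 terms.)
Upper bound — finding two terms. Write S_k = T[:,:,k] for the frontal slices: S₀ = [[-3, 3], [-8, 10]], S₁ = [[-3, 3], [-2, -2]].
If T = a₁ ⊗ b₁ ⊗ c₁ + a₂ ⊗ b₂ ⊗ c₂ then each S_k = c₁[k]·a₁b₁ᵀ + c₂[k]·a₂b₂ᵀ. S₀ and S₁ are linearly independent, so a₁b₁ᵀ and a₂b₂ᵀ must span the same plane of matrices: they are the rank-1 matrices of the form x·S₀ + y·S₁.
det(x·S₀ + y·S₁) is −6·x² + 6·xy + 12·y² = (-6)·(x − 2·y)(x + y), vanishing at (x:y) = (2:1) and (1:-1).
M₁ = 2·S₀ + S₁ = [[-9, 9], [-18, 18]] = (-9)·[1, 2][1, -1]ᵀ and M₂ = S₀ − S₁ = [[0, 0], [-6, 12]] = (-6)·[0, 1][1, -2]ᵀ, so take a₁ = [1, 2], b₁ = [1, -1], a₂ = [0, 1], b₂ = [1, -2].
Each slice is an integer combination of E₁ = a₁b₁ᵀ and E₂ = a₂b₂ᵀ: S₀ = −3·E₁ − 2·E₂, S₁ = −3·E₁ + 4·E₂; reading off coefficients, c₁ = [-3, -3] and c₂ = [-2, 4].
Hence T = [1, 2] ⊗ [1, -1] ⊗ [-3, -3] + [0, 1] ⊗ [1, -2] ⊗ [-2, 4], so rank(T) ≤ 2.
These bounds meet, so rank(T) = 2.

rank(T) = 2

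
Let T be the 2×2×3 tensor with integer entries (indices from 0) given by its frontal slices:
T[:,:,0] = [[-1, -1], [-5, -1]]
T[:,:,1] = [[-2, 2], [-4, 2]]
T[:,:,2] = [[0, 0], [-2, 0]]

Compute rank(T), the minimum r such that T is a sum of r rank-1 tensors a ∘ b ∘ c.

3

Lower bound: the mode-3 unfolding of T (rows indexed by k, columns by (i,j) = (0,0), (0,1), (1,0), (1,1)) is [[-1, -1, -5, -1], [-2, 2, -4, 2], [0, 0, -2, 0]].
There the 3×3 minor on rows k ∈ {0, 1, 2}, columns (i,j) ∈ {(0,0), (0,1), (1,0)} is det [[-1, -1, -5], [-2, 2, -4], [0, 0, -2]] = 8 ≠ 0, so this unfolding has rank ≥ 3; CP rank is at least every unfolding rank, so rank(T) ≥ 3. (This is only a lower bound: in general the CP rank may exceed every unfolding rank, so we still need to exhibit 3 rank-1 terms summing to T.)
Upper bound: T is a sum of 3 rank-1 terms, T = (1, 1) ∘ (1, 0) ∘ (-8, -8, -4) + (1, 1) ∘ (1, 1) ∘ (-1, 2, 0) + (2, 1) ∘ (1, 0) ∘ (4, 2, 2) (one valid choice — decompositions are not unique — normalised so each a, b is primitive with positive first nonzero entry; check it by expanding all entries), so rank(T) ≤ 3.
These bounds meet, so rank(T) = 3.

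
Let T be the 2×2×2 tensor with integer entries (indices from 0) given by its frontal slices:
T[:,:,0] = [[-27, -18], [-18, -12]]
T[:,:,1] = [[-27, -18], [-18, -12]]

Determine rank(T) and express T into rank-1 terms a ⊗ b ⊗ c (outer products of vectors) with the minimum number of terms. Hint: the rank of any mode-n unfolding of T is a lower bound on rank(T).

Lower bound: T ≠ 0 (e.g. T[0,0,0] = -27), so rank(T) ≥ 1.
Upper bound: if T = a ⊗ b ⊗ c then every fibre of T is a multiple of the corresponding factor, so read the factors off the fibres through the nonzero entry T[0,0,0] = -27.
The mode-1 fibre T[:,0,0] = [-27, -18] gives a = [3, 2] (primitive direction); the mode-2 fibre T[0,:,0] = [-27, -18] gives b = [3, 2]; then c[k] = T[0,0,k] / (a[0]·b[0]) = [-27, -27] / 9 = [-3, -3].
Expanding [3, 2] ⊗ [3, 2] ⊗ [-3, -3] reproduces all 8 entries of T, so T = [3, 2] ⊗ [3, 2] ⊗ [-3, -3] and rank(T) ≤ 1.
These bounds meet, so rank(T) = 1.
Check entry T[0,0,1] = -27: (3)·(3)·(-3) = -27.

rank(T) = 1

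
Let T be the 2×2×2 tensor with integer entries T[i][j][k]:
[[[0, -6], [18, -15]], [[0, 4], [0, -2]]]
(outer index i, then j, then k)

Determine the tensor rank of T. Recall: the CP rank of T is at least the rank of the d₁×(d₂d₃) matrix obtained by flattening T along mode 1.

Lower bound: the mode-2 unfolding of T (rows indexed by j, columns by (i,k) = (0,0), (0,1), (1,0), (1,1)) is [[0, -6, 0, 4], [18, -15, 0, -2]].
There the 2×2 minor on rows j ∈ {0, 1}, columns (i,k) ∈ {(0,0), (0,1)} is det [[0, -6], [18, -15]] = 108 ≠ 0, so this unfolding has rank ≥ 2; CP rank is at least every unfolding rank, so rank(T) ≥ 2. (Flattening ranks never certify an upper bound on CP rank; for that we must actually write T with 2 rank-1 terms.)
Upper bound — finding two terms. Write S_k = T[:,:,k] for the frontal slices: S₀ = [[0, 18], [0, 0]], S₁ = [[-6, -15], [4, -2]].
If T = a₁ ⊗ b₁ ⊗ c₁ + a₂ ⊗ b₂ ⊗ c₂ then each S_k = c₁[k]·a₁b₁ᵀ + c₂[k]·a₂b₂ᵀ. S₀ and S₁ are linearly independent, so a₁b₁ᵀ and a₂b₂ᵀ must span the same plane of matrices: they are the rank-1 matrices of the form x·S₀ + y·S₁.
det(x·S₀ + y·S₁) is −72·xy + 72·y² = (-72)·(x − y)(y), vanishing at (x:y) = (1:1) and (1:0).
M₁ = S₀ + S₁ = [[-6, 3], [4, -2]] = −(3, -2)(2, -1)ᵀ and M₂ = S₀ = [[0, 18], [0, 0]] = 18·(1, 0)(0, 1)ᵀ, so take a₁ = (3, -2), b₁ = (2, -1), a₂ = (1, 0), b₂ = (0, 1).
Each slice is an integer combination of E₁ = a₁b₁ᵀ and E₂ = a₂b₂ᵀ: S₀ = 18·E₂, S₁ = −E₁ − 18·E₂; reading off coefficients, c₁ = (0, -1) and c₂ = (18, -18).
Hence T = (3, -2) ⊗ (2, -1) ⊗ (0, -1) + (1, 0) ⊗ (0, 1) ⊗ (18, -18), so rank(T) ≤ 2.
These bounds meet, so rank(T) = 2.

2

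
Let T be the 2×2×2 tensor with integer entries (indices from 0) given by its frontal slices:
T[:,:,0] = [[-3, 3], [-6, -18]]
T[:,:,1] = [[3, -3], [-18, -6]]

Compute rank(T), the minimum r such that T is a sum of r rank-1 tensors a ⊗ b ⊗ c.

Lower bound: in the mode-3 unfolding of T (rows indexed by k, columns by (i,j)) the 2×2 minor on rows k ∈ {0, 1}, columns (i,j) ∈ {(0,0), (1,0)} is det [[-3, -6], [3, -18]] = 72 ≠ 0, so that unfolding has rank ≥ 2 and hence rank(T) ≥ 2 (CP rank is at least every unfolding rank, though it can be larger).
Upper bound: with S_k = T[:,:,k], the two rank-1 terms a₁b₁ᵀ, a₂b₂ᵀ are the rank-1 members of the pencil x·S₀ + y·S₁.
det(x·S₀ + y·S₁) is 72·x² − 72·y² = 72·(x − y)(x + y), vanishing at (x:y) = (1:1) and (1:-1).
M₁ = S₀ + S₁ = [[0, 0], [-24, -24]] = (-24)·[0, 1][1, 1]ᵀ and M₂ = S₀ − S₁ = [[-6, 6], [12, -12]] = (-6)·[1, -2][1, -1]ᵀ, so take a₁ = [0, 1], b₁ = [1, 1], a₂ = [1, -2], b₂ = [1, -1].
Each slice is an integer combination of E₁ = a₁b₁ᵀ and E₂ = a₂b₂ᵀ: S₀ = −12·E₁ − 3·E₂, S₁ = −12·E₁ + 3·E₂; reading off coefficients, c₁ = [-12, -12] and c₂ = [-3, 3].
Hence T = [0, 1] ⊗ [1, 1] ⊗ [-12, -12] + [1, -2] ⊗ [1, -1] ⊗ [-3, 3], so rank(T) ≤ 2.
These bounds meet, so rank(T) = 2.

2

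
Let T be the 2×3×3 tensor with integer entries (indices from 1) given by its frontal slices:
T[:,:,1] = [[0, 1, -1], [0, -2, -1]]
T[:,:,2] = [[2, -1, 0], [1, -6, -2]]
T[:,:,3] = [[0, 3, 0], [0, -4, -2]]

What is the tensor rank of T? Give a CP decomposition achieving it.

Lower bound: in the mode-2 unfolding of T (rows indexed by j, columns by (i,k)) the 3×3 minor on rows j ∈ {1, 2, 3}, columns (i,k) ∈ {(1,1), (1,2), (1,3)} is det [[0, 2, 0], [1, -1, 3], [-1, 0, 0]] = -6 ≠ 0, so that unfolding has rank ≥ 3 and hence rank(T) ≥ 3 (CP rank is at least every unfolding rank, though it can be larger).
Upper bound: T is a sum of 3 rank-1 terms, T = [1, -1] (x) [0, 2, 1] (x) [1, 2, 2] + [1, 0] (x) [0, 1, 2] (x) [-1, -1, -1] + [2, 1] (x) [1, -2, 0] (x) [0, 1, 0] (one valid choice — decompositions are not unique — normalised so each a, b is primitive with positive first nonzero entry; check it by expanding all entries), so rank(T) ≤ 3.
These bounds meet, so rank(T) = 3.

rank(T) = 3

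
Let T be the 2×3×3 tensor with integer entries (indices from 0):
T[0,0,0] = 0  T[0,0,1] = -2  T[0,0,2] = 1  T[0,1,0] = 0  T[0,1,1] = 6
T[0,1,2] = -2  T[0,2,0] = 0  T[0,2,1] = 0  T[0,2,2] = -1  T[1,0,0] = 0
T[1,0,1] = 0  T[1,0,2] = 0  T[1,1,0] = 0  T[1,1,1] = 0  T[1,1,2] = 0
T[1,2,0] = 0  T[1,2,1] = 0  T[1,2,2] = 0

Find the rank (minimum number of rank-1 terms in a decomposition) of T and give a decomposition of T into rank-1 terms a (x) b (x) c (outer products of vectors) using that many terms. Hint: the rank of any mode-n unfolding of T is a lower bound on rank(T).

Lower bound: in the mode-2 unfolding of T (rows indexed by j, columns by (i,k)) the 2×2 minor on rows j ∈ {0, 1}, columns (i,k) ∈ {(0,1), (0,2)} is det [[-2, 1], [6, -2]] = -2 ≠ 0, so that unfolding has rank ≥ 2 and hence rank(T) ≥ 2 (CP rank is at least every unfolding rank, though it can be larger).
Upper bound: T[i,:,:] = a[i]·M for every slice, with a = [1, 0] and M = [[0, -2, 1], [0, 6, -2], [0, 0, -1]] (rows j, columns k).
The rows of M satisfy (row 1) = −3·(row 0) − (row 2), so splitting by rows, M = [1, -3, 0][0, -2, 1]ᵀ + [0, -1, 1][0, 0, -1]ᵀ.
Hence T = [1, 0] (x) [1, -3, 0] (x) [0, -2, 1] + [1, 0] (x) [0, -1, 1] (x) [0, 0, -1], so rank(T) ≤ 2.
These bounds meet, so rank(T) = 2.

rank(T) = 2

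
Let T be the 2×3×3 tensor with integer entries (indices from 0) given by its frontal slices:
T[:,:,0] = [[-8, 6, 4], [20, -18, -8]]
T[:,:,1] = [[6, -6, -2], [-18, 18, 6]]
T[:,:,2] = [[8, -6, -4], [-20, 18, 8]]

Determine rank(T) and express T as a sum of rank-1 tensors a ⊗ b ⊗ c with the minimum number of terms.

Lower bound: the mode-2 unfolding of T (rows indexed by j, columns by (i,k) = (0,0), (0,1), (0,2), (1,0), (1,1), (1,2)) is [[-8, 6, 8, 20, -18, -20], [6, -6, -6, -18, 18, 18], [4, -2, -4, -8, 6, 8]].
There the 2×2 minor on rows j ∈ {0, 1}, columns (i,k) ∈ {(0,0), (0,1)} is det [[-8, 6], [6, -6]] = 12 ≠ 0, so this unfolding has rank ≥ 2; CP rank is at least every unfolding rank, so rank(T) ≥ 2. (Flattening ranks never certify an upper bound on CP rank; for that we must actually write T with 2 rank-1 terms.)
Upper bound — finding two terms. Write S_k = T[:,:,k] for the frontal slices: S₀ = [[-8, 6, 4], [20, -18, -8]], S₁ = [[6, -6, -2], [-18, 18, 6]], S₂ = [[8, -6, -4], [-20, 18, 8]].
If T = a₁ ⊗ b₁ ⊗ c₁ + a₂ ⊗ b₂ ⊗ c₂ then each S_k = c₁[k]·a₁b₁ᵀ + c₂[k]·a₂b₂ᵀ. S₀ and S₁ are linearly independent, so a₁b₁ᵀ and a₂b₂ᵀ must span the same plane of matrices: they are the rank-1 matrices of the form x·S₀ + y·S₁.
The 2×2 minor of x·S₀ + y·S₁ on rows {0,1}, columns {0,1} is 24·x² − 24·xy = 24·(x − y)(x), vanishing at (x:y) = (1:1) and (0:1).
M₁ = S₀ + S₁ = [[-2, 0, 2], [2, 0, -2]] = (-2)·[1, -1][1, 0, -1]ᵀ and M₂ = S₁ = [[6, -6, -2], [-18, 18, 6]] = 2·[1, -3][3, -3, -1]ᵀ, so take a₁ = [1, -1], b₁ = [1, 0, -1], a₂ = [1, -3], b₂ = [3, -3, -1].
Each slice is an integer combination of E₁ = a₁b₁ᵀ and E₂ = a₂b₂ᵀ: S₀ = −2·E₁ − 2·E₂, S₁ = 2·E₂, S₂ = 2·E₁ + 2·E₂; reading off coefficients, c₁ = [-2, 0, 2] and c₂ = [-2, 2, 2].
Hence T = [1, -1] ⊗ [1, 0, -1] ⊗ [-2, 0, 2] + [1, -3] ⊗ [3, -3, -1] ⊗ [-2, 2, 2], so rank(T) ≤ 2.
These bounds meet, so rank(T) = 2.
Check entry T[1,0,1] = -18: (-1)·(1)·(0) + (-3)·(3)·(2) = -18.

rank(T) = 2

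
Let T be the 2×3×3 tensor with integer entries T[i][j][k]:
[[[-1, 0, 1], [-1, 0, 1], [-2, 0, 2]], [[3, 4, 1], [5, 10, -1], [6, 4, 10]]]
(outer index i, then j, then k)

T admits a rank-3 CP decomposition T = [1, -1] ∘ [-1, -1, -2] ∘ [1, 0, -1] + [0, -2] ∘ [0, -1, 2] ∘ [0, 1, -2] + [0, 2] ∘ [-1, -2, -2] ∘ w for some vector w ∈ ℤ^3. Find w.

Subtract the known terms from T to get the rank-1 residual R = [0, 2] ∘ [-1, -2, -2] ∘ w, so R[i,j,k] = a[i]·b[j]·w[k]. Pick indices with nonzero a[1]·b[0] = (2)·(-1) = -2. Only the fibre through (1,0,·) is needed: R[1,0,:] = T[1,0,:] − Σₗ aₗ[1]bₗ[0]cₗ = [3, 4, 1] − (-1)·(-1)·[1, 0, -1] − (-2)·(0)·[0, 1, -2] = [2, 4, 2]. Then w[k] = R[1,0,k] / -2 for each k, giving w = [2, 4, 2] / -2 = [-1, -2, -1].

w = [-1, -2, -1]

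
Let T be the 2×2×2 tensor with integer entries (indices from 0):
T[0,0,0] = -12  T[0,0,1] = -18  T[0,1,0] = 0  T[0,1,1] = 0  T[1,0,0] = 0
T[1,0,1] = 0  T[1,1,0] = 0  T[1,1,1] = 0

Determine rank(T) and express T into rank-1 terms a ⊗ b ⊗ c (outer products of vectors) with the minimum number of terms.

Lower bound: T ≠ 0 (e.g. T[0,0,0] = -12), so rank(T) ≥ 1.
Upper bound: if T = a ⊗ b ⊗ c then every fibre of T is a multiple of the corresponding factor, so read the factors off the fibres through the nonzero entry T[0,0,0] = -12.
The mode-1 fibre T[:,0,0] = [-12, 0] gives a = (1, 0) (primitive direction); the mode-2 fibre T[0,:,0] = [-12, 0] gives b = (1, 0); then c[k] = T[0,0,k] / (a[0]·b[0]) = [-12, -18] / 1 = (-12, -18).
Expanding (1, 0) ⊗ (1, 0) ⊗ (-12, -18) reproduces all 8 entries of T, so T = (1, 0) ⊗ (1, 0) ⊗ (-12, -18) and rank(T) ≤ 1.
These bounds meet, so rank(T) = 1.
Check entry T[1,0,0] = 0: (0)·(1)·(-12) = 0.

rank(T) = 1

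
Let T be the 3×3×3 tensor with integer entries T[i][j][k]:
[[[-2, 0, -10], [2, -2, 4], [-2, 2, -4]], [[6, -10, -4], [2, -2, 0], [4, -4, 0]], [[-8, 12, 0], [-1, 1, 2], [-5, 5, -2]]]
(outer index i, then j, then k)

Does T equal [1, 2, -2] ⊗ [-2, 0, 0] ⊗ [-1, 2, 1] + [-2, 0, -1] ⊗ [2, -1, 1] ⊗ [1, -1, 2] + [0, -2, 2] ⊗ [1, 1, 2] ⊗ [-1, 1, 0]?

Reconstruct entrywise from the claimed factors. For example, T[2,1,2] = 2 and Σₗ aₗ[2]bₗ[1]cₗ[2] = (-2)·(0)·(1) + (-1)·(-1)·(2) + (2)·(1)·(0) = 2; checking all 27 entries, every one matches. The claim holds.

Yes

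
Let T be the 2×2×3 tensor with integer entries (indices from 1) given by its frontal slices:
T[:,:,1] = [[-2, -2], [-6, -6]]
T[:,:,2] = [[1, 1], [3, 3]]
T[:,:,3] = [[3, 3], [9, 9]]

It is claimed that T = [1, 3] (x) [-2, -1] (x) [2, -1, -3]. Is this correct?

No

Reconstruct entry (1,1,1) from the claimed factors: Σₗ aₗ[1]bₗ[1]cₗ[1] = (1)·(-2)·(2) = -4, but T[1,1,1] = -2. The claim is false.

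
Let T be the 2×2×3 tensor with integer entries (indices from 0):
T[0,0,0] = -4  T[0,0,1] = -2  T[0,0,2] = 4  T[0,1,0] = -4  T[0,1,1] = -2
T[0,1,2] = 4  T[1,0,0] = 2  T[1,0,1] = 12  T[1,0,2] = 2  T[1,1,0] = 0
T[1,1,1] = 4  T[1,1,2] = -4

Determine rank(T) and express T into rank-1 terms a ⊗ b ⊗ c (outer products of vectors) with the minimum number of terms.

Lower bound: the mode-3 unfolding of T (rows indexed by k, columns by (i,j) = (0,0), (0,1), (1,0), (1,1)) is [[-4, -4, 2, 0], [-2, -2, 12, 4], [4, 4, 2, -4]].
There the 3×3 minor on rows k ∈ {0, 1, 2}, columns (i,j) ∈ {(0,0), (1,0), (1,1)} is det [[-4, 2, 0], [-2, 12, 4], [4, 2, -4]] = 240 ≠ 0, so this unfolding has rank ≥ 3; CP rank is at least every unfolding rank, so rank(T) ≥ 3. (This is only a lower bound: in general the CP rank may exceed every unfolding rank, so we still need to exhibit 3 rank-1 terms summing to T.)
Upper bound: T is a sum of 3 rank-1 terms, T = [0, 1] ⊗ [1, -1] ⊗ [2, 2, 2] + [0, 1] ⊗ [2, 1] ⊗ [-2, 4, 2] + [1, -1] ⊗ [1, 1] ⊗ [-4, -2, 4] (written with every a and b primitive with positive leading entry and the scale carried by c; CP decompositions are not unique, and this one is verified by expanding entrywise), so rank(T) ≤ 3.
These bounds meet, so rank(T) = 3.
Check entry T[1,0,2] = 2: (1)·(1)·(2) + (1)·(2)·(2) + (-1)·(1)·(4) = 2.

rank(T) = 3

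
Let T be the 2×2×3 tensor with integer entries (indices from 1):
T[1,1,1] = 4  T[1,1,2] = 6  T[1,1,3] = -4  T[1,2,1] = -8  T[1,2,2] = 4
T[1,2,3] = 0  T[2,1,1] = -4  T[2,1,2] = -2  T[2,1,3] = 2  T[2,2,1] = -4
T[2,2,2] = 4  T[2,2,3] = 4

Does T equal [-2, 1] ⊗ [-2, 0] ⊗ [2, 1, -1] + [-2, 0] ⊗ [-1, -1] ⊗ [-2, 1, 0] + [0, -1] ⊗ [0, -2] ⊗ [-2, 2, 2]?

No

Reconstruct entry (1,2,1) from the claimed factors: Σₗ aₗ[1]bₗ[2]cₗ[1] = (-2)·(0)·(2) + (-2)·(-1)·(-2) + (0)·(-2)·(-2) = -4, but T[1,2,1] = -8. The claim is false.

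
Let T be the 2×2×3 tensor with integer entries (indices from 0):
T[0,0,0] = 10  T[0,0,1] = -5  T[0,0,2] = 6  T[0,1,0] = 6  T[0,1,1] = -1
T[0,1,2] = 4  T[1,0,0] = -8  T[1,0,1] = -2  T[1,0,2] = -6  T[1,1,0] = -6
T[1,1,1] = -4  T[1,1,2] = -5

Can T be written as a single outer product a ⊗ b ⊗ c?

No

The mode-1 unfolding of T (rows indexed by i, columns by (j,k) = (0,0), (0,1), (0,2), (1,0), (1,1), (1,2)) is [[10, -5, 6, 6, -1, 4], [-8, -2, -6, -6, -4, -5]].
There the 2×2 minor on rows i ∈ {0, 1}, columns (j,k) ∈ {(0,0), (0,1)} is det [[10, -5], [-8, -2]] = -60 ≠ 0, so this unfolding has rank ≥ 2; CP rank is at least every unfolding rank, so rank(T) ≥ 2.
In particular rank(T) ≥ 2 > 1, so T is not rank-1.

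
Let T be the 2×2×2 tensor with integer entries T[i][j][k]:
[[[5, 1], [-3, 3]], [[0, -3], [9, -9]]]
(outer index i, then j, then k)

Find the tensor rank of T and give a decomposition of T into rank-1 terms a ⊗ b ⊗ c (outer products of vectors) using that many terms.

rank(T) = 2

Lower bound: the mode-1 unfolding of T (rows indexed by i, columns by (j,k) = (0,0), (0,1), (1,0), (1,1)) is [[5, 1, -3, 3], [0, -3, 9, -9]].
There the 2×2 minor on rows i ∈ {0, 1}, columns (j,k) ∈ {(0,0), (0,1)} is det [[5, 1], [0, -3]] = -15 ≠ 0, so this unfolding has rank ≥ 2; CP rank is at least every unfolding rank, so rank(T) ≥ 2. (Flattening ranks never certify an upper bound on CP rank; for that we must actually write T with 2 rank-1 terms.)
Upper bound — finding two terms. Write S_k = T[:,:,k] for the frontal slices: S₀ = [[5, -3], [0, 9]], S₁ = [[1, 3], [-3, -9]].
If T = a₁ ⊗ b₁ ⊗ c₁ + a₂ ⊗ b₂ ⊗ c₂ then each S_k = c₁[k]·a₁b₁ᵀ + c₂[k]·a₂b₂ᵀ. S₀ and S₁ are linearly independent, so a₁b₁ᵀ and a₂b₂ᵀ must span the same plane of matrices: they are the rank-1 matrices of the form x·S₀ + y·S₁.
det(x·S₀ + y·S₁) is 45·x² − 45·xy = 45·(x − y)(x), vanishing at (x:y) = (1:1) and (0:1).
M₁ = S₀ + S₁ = [[6, 0], [-3, 0]] = 3·[2, -1][1, 0]ᵀ and M₂ = S₁ = [[1, 3], [-3, -9]] = [1, -3][1, 3]ᵀ, so take a₁ = [2, -1], b₁ = [1, 0], a₂ = [1, -3], b₂ = [1, 3].
Each slice is an integer combination of E₁ = a₁b₁ᵀ and E₂ = a₂b₂ᵀ: S₀ = 3·E₁ − E₂, S₁ = E₂; reading off coefficients, c₁ = [3, 0] and c₂ = [-1, 1].
Hence T = [2, -1] ⊗ [1, 0] ⊗ [3, 0] + [1, -3] ⊗ [1, 3] ⊗ [-1, 1], so rank(T) ≤ 2.
These bounds meet, so rank(T) = 2.
Check entry T[1,0,1] = -3: (-1)·(1)·(0) + (-3)·(1)·(1) = -3.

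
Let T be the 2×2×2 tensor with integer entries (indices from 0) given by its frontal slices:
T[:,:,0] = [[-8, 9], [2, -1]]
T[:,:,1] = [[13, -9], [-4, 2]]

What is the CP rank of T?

2

Lower bound: in the mode-2 unfolding of T (rows indexed by j, columns by (i,k)) the 2×2 minor on rows j ∈ {0, 1}, columns (i,k) ∈ {(0,0), (0,1)} is det [[-8, 13], [9, -9]] = -45 ≠ 0, so that unfolding has rank ≥ 2 and hence rank(T) ≥ 2 (CP rank is at least every unfolding rank, though it can be larger).
Upper bound: with S_k = T[:,:,k], the two rank-1 terms a₁b₁ᵀ, a₂b₂ᵀ are the rank-1 members of the pencil x·S₀ + y·S₁.
det(x·S₀ + y·S₁) is −10·x² + 25·xy − 10·y² = (-5)·(x − 2·y)(2·x − y), vanishing at (x:y) = (2:1) and (1:2).
M₁ = 2·S₀ + S₁ = [[-3, 9], [0, 0]] = (-3)·[1, 0][1, -3]ᵀ and M₂ = S₀ + 2·S₁ = [[18, -9], [-6, 3]] = 3·[3, -1][2, -1]ᵀ, so take a₁ = [1, 0], b₁ = [1, -3], a₂ = [3, -1], b₂ = [2, -1].
Each slice is an integer combination of E₁ = a₁b₁ᵀ and E₂ = a₂b₂ᵀ: S₀ = −2·E₁ − E₂, S₁ = E₁ + 2·E₂; reading off coefficients, c₁ = [-2, 1] and c₂ = [-1, 2].
Hence T = [1, 0] (x) [1, -3] (x) [-2, 1] + [3, -1] (x) [2, -1] (x) [-1, 2], so rank(T) ≤ 2.
These bounds meet, so rank(T) = 2.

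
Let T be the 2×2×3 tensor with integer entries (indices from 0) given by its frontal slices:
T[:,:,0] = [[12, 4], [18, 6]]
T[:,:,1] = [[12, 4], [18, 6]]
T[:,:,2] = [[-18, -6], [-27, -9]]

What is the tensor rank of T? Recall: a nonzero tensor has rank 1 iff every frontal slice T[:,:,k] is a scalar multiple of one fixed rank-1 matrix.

1

Lower bound: T ≠ 0 (e.g. T[0,0,0] = 12), so rank(T) ≥ 1.
Upper bound: if T = a ⊗ b ⊗ c then every fibre of T is a multiple of the corresponding factor, so read the factors off the fibres through the nonzero entry T[0,0,0] = 12.
The mode-1 fibre T[:,0,0] = [12, 18] gives a = [2, 3] (primitive direction); the mode-2 fibre T[0,:,0] = [12, 4] gives b = [3, 1]; then c[k] = T[0,0,k] / (a[0]·b[0]) = [12, 12, -18] / 6 = [2, 2, -3].
Expanding [2, 3] ⊗ [3, 1] ⊗ [2, 2, -3] reproduces all 12 entries of T, so T = [2, 3] ⊗ [3, 1] ⊗ [2, 2, -3] and rank(T) ≤ 1.
These bounds meet, so rank(T) = 1.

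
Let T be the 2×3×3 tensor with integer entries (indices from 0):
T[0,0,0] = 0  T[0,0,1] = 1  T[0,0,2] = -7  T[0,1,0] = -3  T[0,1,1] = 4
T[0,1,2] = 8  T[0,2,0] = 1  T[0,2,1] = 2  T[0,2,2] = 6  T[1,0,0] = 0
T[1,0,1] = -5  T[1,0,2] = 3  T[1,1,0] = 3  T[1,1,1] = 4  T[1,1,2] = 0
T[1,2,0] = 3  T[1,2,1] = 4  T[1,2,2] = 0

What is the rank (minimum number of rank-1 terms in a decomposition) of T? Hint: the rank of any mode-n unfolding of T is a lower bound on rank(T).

Lower bound: in the mode-2 unfolding of T (rows indexed by j, columns by (i,k)) the 3×3 minor on rows j ∈ {0, 1, 2}, columns (i,k) ∈ {(0,0), (0,1), (0,2)} is det [[0, 1, -7], [-3, 4, 8], [1, 2, 6]] = 96 ≠ 0, so that unfolding has rank ≥ 3 and hence rank(T) ≥ 3 (CP rank is at least every unfolding rank, though it can be larger).
Upper bound: T is a sum of 3 rank-1 terms, T = (1, -1) ⊗ (2, -1, -1) ⊗ (-1, 2, -2) + (1, 0) ⊗ (1, -2, -1) ⊗ (4, -2, -2) + (1, 1) ⊗ (1, -2, -2) ⊗ (-2, -1, -1) (written with every a and b primitive with positive leading entry and the scale carried by c; CP decompositions are not unique, and this one is verified by expanding entrywise), so rank(T) ≤ 3.
These bounds meet, so rank(T) = 3.

3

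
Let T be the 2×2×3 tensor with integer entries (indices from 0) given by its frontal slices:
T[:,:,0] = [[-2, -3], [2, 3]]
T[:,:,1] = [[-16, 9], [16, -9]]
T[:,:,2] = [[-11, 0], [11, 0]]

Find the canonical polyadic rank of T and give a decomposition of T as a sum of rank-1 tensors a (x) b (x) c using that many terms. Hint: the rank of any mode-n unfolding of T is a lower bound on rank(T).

Lower bound: the mode-2 unfolding of T (rows indexed by j, columns by (i,k) = (0,0), (0,1), (0,2), (1,0), (1,1), (1,2)) is [[-2, -16, -11, 2, 16, 11], [-3, 9, 0, 3, -9, 0]].
There the 2×2 minor on rows j ∈ {0, 1}, columns (i,k) ∈ {(0,0), (0,1)} is det [[-2, -16], [-3, 9]] = -66 ≠ 0, so this unfolding has rank ≥ 2; CP rank is at least every unfolding rank, so rank(T) ≥ 2. (Flattening ranks never certify an upper bound on CP rank; for that we must actually write T with 2 rank-1 terms.)
Upper bound — finding two terms. Every mode-1 slice of T is a multiple of one matrix: T[i,:,:] = a[i]·M with a = (1, -1) and M = [[-2, -16, -11], [-3, 9, 0]] (rows indexed by j, columns by k). So it suffices to write M as a sum of two rank-1 matrices.
Splitting M by its rows (j = 0, 1), M = (1, 0)(-2, -16, -11)ᵀ + (0, 1)(-3, 9, 0)ᵀ.
Hence T = (1, -1) (x) (1, 0) (x) (-2, -16, -11) + (1, -1) (x) (0, 1) (x) (-3, 9, 0), so rank(T) ≤ 2.
These bounds meet, so rank(T) = 2.
Check entry T[1,0,1] = 16: (-1)·(1)·(-16) + (-1)·(0)·(9) = 16.

rank(T) = 2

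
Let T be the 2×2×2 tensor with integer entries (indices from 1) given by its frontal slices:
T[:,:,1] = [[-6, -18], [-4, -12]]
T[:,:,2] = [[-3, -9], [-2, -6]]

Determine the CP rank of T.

1

Lower bound: T ≠ 0 (e.g. T[1,1,1] = -6), so rank(T) ≥ 1.
Upper bound: if T = a ⊗ b ⊗ c then every fibre of T is a multiple of the corresponding factor, so read the factors off the fibres through the nonzero entry T[1,1,1] = -6.
The mode-1 fibre T[:,1,1] = [-6, -4] gives a = [3, 2] (primitive direction); the mode-2 fibre T[1,:,1] = [-6, -18] gives b = [1, 3]; then c[k] = T[1,1,k] / (a[1]·b[1]) = [-6, -3] / 3 = [-2, -1].
Expanding [3, 2] ⊗ [1, 3] ⊗ [-2, -1] reproduces all 8 entries of T, so T = [3, 2] ⊗ [1, 3] ⊗ [-2, -1] and rank(T) ≤ 1.
These bounds meet, so rank(T) = 1.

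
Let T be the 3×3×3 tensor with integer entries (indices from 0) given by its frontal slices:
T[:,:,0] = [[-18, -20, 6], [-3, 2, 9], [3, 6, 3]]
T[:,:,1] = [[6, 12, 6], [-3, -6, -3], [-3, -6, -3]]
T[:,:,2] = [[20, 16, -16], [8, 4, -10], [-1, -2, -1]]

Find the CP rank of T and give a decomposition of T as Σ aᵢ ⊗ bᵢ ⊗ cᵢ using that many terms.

rank(T) = 2

Lower bound: the mode-3 unfolding of T (rows indexed by k, columns by (i,j) = (0,0), (0,1), (0,2), (1,0), (1,1), (1,2), (2,0), (2,1), (2,2)) is [[-18, -20, 6, -3, 2, 9, 3, 6, 3], [6, 12, 6, -3, -6, -3, -3, -6, -3], [20, 16, -16, 8, 4, -10, -1, -2, -1]].
There the 2×2 minor on rows k ∈ {0, 1}, columns (i,j) ∈ {(0,0), (0,1)} is det [[-18, -20], [6, 12]] = -96 ≠ 0, so this unfolding has rank ≥ 2; CP rank is at least every unfolding rank, so rank(T) ≥ 2. (Unfolding ranks only ever bound the CP rank from below — rank(T) can be strictly larger than all of them — so the matching upper bound has to come from an explicit 2-term decomposition.)
Upper bound — finding two terms. Write S_k = T[:,:,k] for the frontal slices: S₀ = [[-18, -20, 6], [-3, 2, 9], [3, 6, 3]], S₁ = [[6, 12, 6], [-3, -6, -3], [-3, -6, -3]], S₂ = [[20, 16, -16], [8, 4, -10], [-1, -2, -1]].
If T = a₁ ⊗ b₁ ⊗ c₁ + a₂ ⊗ b₂ ⊗ c₂ then each S_k = c₁[k]·a₁b₁ᵀ + c₂[k]·a₂b₂ᵀ. S₀ and S₁ are linearly independent, so a₁b₁ᵀ and a₂b₂ᵀ must span the same plane of matrices: they are the rank-1 matrices of the form x·S₀ + y·S₁.
The 2×2 minor of x·S₀ + y·S₁ on rows {0,1}, columns {0,1} is −96·x² + 96·xy = (-96)·(x − y)(x), vanishing at (x:y) = (1:1) and (0:1).
M₁ = S₀ + S₁ = [[-12, -8, 12], [-6, -4, 6], [0, 0, 0]] = (-2)·[2, 1, 0][3, 2, -3]ᵀ and M₂ = S₁ = [[6, 12, 6], [-3, -6, -3], [-3, -6, -3]] = 3·[2, -1, -1][1, 2, 1]ᵀ, so take a₁ = [2, 1, 0], b₁ = [3, 2, -3], a₂ = [2, -1, -1], b₂ = [1, 2, 1].
Each slice is an integer combination of E₁ = a₁b₁ᵀ and E₂ = a₂b₂ᵀ: S₀ = −2·E₁ − 3·E₂, S₁ = 3·E₂, S₂ = 3·E₁ + E₂; reading off coefficients, c₁ = [-2, 0, 3] and c₂ = [-3, 3, 1].
Hence T = [2, 1, 0] ⊗ [3, 2, -3] ⊗ [-2, 0, 3] + [2, -1, -1] ⊗ [1, 2, 1] ⊗ [-3, 3, 1], so rank(T) ≤ 2.
These bounds meet, so rank(T) = 2.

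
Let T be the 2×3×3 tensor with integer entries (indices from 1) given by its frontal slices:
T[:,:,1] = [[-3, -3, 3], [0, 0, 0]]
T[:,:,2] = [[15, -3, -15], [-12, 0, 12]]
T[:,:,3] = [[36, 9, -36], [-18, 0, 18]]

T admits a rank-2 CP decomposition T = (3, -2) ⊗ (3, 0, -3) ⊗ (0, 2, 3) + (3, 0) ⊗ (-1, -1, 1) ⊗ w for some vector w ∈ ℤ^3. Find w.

w = (1, 1, -3)

Subtract the known terms from T to get the rank-1 residual R = (3, 0) ⊗ (-1, -1, 1) ⊗ w, so R[i,j,k] = a[i]·b[j]·w[k]. Pick indices with nonzero a[1]·b[1] = (3)·(-1) = -3. Only the fibre through (1,1,·) is needed: R[1,1,:] = T[1,1,:] − Σₗ aₗ[1]bₗ[1]cₗ = [-3, 15, 36] − (3)·(3)·(0, 2, 3) = [-3, -3, 9]. Then w[k] = R[1,1,k] / -3 for each k, giving w = [-3, -3, 9] / -3 = (1, 1, -3).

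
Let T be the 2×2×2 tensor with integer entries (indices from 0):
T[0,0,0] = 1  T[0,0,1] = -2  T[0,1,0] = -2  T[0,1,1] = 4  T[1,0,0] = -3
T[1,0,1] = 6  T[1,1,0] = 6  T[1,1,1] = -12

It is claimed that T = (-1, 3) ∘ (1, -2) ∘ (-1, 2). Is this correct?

Yes

Reconstruct entrywise from the claimed factors. For example, T[0,0,0] = 1 and Σₗ aₗ[0]bₗ[0]cₗ[0] = (-1)·(1)·(-1) = 1; checking all 8 entries, every one matches. The claim holds.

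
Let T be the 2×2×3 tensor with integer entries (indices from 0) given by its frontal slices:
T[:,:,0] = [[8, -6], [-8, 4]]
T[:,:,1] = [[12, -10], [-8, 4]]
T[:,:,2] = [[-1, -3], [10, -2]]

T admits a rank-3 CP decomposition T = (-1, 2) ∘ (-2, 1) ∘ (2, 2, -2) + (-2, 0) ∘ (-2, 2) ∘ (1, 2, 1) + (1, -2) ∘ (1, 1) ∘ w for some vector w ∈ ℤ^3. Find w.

w = (0, 0, -1)

Subtract the known terms from T to get the rank-1 residual R = (1, -2) ∘ (1, 1) ∘ w, so R[i,j,k] = a[i]·b[j]·w[k]. Pick indices with nonzero a[0]·b[0] = (1)·(1) = 1. Only the fibre through (0,0,·) is needed: R[0,0,:] = T[0,0,:] − Σₗ aₗ[0]bₗ[0]cₗ = [8, 12, -1] − (-1)·(-2)·(2, 2, -2) − (-2)·(-2)·(1, 2, 1) = [0, 0, -1]. Then w[k] = R[0,0,k] / 1 for each k, giving w = [0, 0, -1] / 1 = (0, 0, -1).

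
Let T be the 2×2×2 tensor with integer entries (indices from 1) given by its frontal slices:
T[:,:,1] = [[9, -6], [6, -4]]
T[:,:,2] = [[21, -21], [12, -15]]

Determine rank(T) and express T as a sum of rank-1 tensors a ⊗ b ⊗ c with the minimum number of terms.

rank(T) = 2

Lower bound: the mode-2 unfolding of T (rows indexed by j, columns by (i,k) = (1,1), (1,2), (2,1), (2,2)) is [[9, 21, 6, 12], [-6, -21, -4, -15]].
There the 2×2 minor on rows j ∈ {1, 2}, columns (i,k) ∈ {(1,1), (1,2)} is det [[9, 21], [-6, -21]] = -63 ≠ 0, so this unfolding has rank ≥ 2; CP rank is at least every unfolding rank, so rank(T) ≥ 2. (Unfolding ranks only ever bound the CP rank from below — rank(T) can be strictly larger than all of them — so the matching upper bound has to come from an explicit 2-term decomposition.)
Upper bound — finding two terms. Write S_k = T[:,:,k] for the frontal slices: S₁ = [[9, -6], [6, -4]], S₂ = [[21, -21], [12, -15]].
If T = a₁ ⊗ b₁ ⊗ c₁ + a₂ ⊗ b₂ ⊗ c₂ then each S_k = c₁[k]·a₁b₁ᵀ + c₂[k]·a₂b₂ᵀ. S₁ and S₂ are linearly independent, so a₁b₁ᵀ and a₂b₂ᵀ must span the same plane of matrices: they are the rank-1 matrices of the form x·S₁ + y·S₂.
det(x·S₁ + y·S₂) is −21·xy − 63·y² = (-21)·(x + 3·y)(y), vanishing at (x:y) = (3:-1) and (1:0).
M₁ = 3·S₁ − S₂ = [[6, 3], [6, 3]] = 3·(1, 1)(2, 1)ᵀ and M₂ = S₁ = [[9, -6], [6, -4]] = (3, 2)(3, -2)ᵀ, so take a₁ = (1, 1), b₁ = (2, 1), a₂ = (3, 2), b₂ = (3, -2).
Each slice is an integer combination of E₁ = a₁b₁ᵀ and E₂ = a₂b₂ᵀ: S₁ = E₂, S₂ = −3·E₁ + 3·E₂; reading off coefficients, c₁ = (0, -3) and c₂ = (1, 3).
Hence T = (1, 1) ⊗ (2, 1) ⊗ (0, -3) + (3, 2) ⊗ (3, -2) ⊗ (1, 3), so rank(T) ≤ 2.
These bounds meet, so rank(T) = 2.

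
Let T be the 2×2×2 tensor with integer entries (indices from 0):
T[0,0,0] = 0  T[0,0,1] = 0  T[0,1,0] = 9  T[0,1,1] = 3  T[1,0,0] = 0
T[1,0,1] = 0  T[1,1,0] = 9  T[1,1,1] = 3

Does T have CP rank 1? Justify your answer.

If T = a ⊗ b ⊗ c then every fibre of T is a multiple of the corresponding factor, so read the factors off the fibres through the nonzero entry T[0,1,0] = 9.
The mode-1 fibre T[:,1,0] = [9, 9] gives a = [1, 1] (primitive direction); the mode-2 fibre T[0,:,0] = [0, 9] gives b = [0, 1]; then c[k] = T[0,1,k] / (a[0]·b[1]) = [9, 3] / 1 = [9, 3].
Expanding [1, 1] ⊗ [0, 1] ⊗ [9, 3] reproduces all 8 entries of T, so T = [1, 1] ⊗ [0, 1] ⊗ [9, 3] and rank(T) ≤ 1.
Equivalently every frontal slice T[:,:,k] is c[k] times the rank-1 matrix [1, 1] ⊗ [0, 1]. So T has rank 1 (it is nonzero).

Yes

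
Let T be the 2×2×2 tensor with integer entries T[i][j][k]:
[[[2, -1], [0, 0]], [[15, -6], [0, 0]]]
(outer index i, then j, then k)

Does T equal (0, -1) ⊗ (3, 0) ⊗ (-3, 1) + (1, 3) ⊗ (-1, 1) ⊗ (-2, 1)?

No

Reconstruct entry (0,1,0) from the claimed factors: Σₗ aₗ[0]bₗ[1]cₗ[0] = (0)·(0)·(-3) + (1)·(1)·(-2) = -2, but T[0,1,0] = 0. The claim is false.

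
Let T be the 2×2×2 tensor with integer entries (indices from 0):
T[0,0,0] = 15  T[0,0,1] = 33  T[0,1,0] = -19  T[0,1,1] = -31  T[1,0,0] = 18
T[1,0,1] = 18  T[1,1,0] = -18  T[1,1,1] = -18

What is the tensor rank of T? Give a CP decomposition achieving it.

rank(T) = 2

Lower bound: the mode-2 unfolding of T (rows indexed by j, columns by (i,k) = (0,0), (0,1), (1,0), (1,1)) is [[15, 33, 18, 18], [-19, -31, -18, -18]].
There the 2×2 minor on rows j ∈ {0, 1}, columns (i,k) ∈ {(0,0), (0,1)} is det [[15, 33], [-19, -31]] = 162 ≠ 0, so this unfolding has rank ≥ 2; CP rank is at least every unfolding rank, so rank(T) ≥ 2. (Flattening ranks never certify an upper bound on CP rank; for that we must actually write T with 2 rank-1 terms.)
Upper bound — finding two terms. Write S_k = T[:,:,k] for the frontal slices: S₀ = [[15, -19], [18, -18]], S₁ = [[33, -31], [18, -18]].
If T = a₁ ⊗ b₁ ⊗ c₁ + a₂ ⊗ b₂ ⊗ c₂ then each S_k = c₁[k]·a₁b₁ᵀ + c₂[k]·a₂b₂ᵀ. S₀ and S₁ are linearly independent, so a₁b₁ᵀ and a₂b₂ᵀ must span the same plane of matrices: they are the rank-1 matrices of the form x·S₀ + y·S₁.
det(x·S₀ + y·S₁) is 72·x² + 36·xy − 36·y² = 36·(2·x − y)(x + y), vanishing at (x:y) = (1:2) and (1:-1).
M₁ = S₀ + 2·S₁ = [[81, -81], [54, -54]] = 27·(3, 2)(1, -1)ᵀ and M₂ = S₀ − S₁ = [[-18, 12], [0, 0]] = (-6)·(1, 0)(3, -2)ᵀ, so take a₁ = (3, 2), b₁ = (1, -1), a₂ = (1, 0), b₂ = (3, -2).
Each slice is an integer combination of E₁ = a₁b₁ᵀ and E₂ = a₂b₂ᵀ: S₀ = 9·E₁ − 4·E₂, S₁ = 9·E₁ + 2·E₂; reading off coefficients, c₁ = (9, 9) and c₂ = (-4, 2).
Hence T = (3, 2) ⊗ (1, -1) ⊗ (9, 9) + (1, 0) ⊗ (3, -2) ⊗ (-4, 2), so rank(T) ≤ 2.
These bounds meet, so rank(T) = 2.
Check entry T[1,0,0] = 18: (2)·(1)·(9) + (0)·(3)·(-4) = 18.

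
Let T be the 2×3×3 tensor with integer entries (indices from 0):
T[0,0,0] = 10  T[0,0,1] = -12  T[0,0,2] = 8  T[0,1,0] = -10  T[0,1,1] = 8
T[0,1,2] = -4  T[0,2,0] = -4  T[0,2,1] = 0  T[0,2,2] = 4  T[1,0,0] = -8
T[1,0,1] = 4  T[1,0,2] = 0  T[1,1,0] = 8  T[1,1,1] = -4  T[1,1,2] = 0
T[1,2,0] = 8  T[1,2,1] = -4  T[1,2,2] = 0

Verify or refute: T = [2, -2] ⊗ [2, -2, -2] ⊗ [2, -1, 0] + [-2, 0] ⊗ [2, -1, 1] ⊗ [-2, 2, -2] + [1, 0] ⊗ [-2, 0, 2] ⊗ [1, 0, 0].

Reconstruct entry (0,0,0) from the claimed factors: Σₗ aₗ[0]bₗ[0]cₗ[0] = (2)·(2)·(2) + (-2)·(2)·(-2) + (1)·(-2)·(1) = 14, but T[0,0,0] = 10. The claim is false.

No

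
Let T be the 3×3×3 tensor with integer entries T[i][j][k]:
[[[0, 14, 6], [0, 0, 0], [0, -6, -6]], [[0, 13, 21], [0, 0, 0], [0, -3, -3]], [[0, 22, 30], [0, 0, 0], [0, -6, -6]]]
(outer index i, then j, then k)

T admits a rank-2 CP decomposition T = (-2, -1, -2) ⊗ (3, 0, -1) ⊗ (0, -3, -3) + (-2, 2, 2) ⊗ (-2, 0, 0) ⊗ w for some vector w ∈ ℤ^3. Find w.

w = (0, -1, -3)

Subtract the known terms from T to get the rank-1 residual R = (-2, 2, 2) ⊗ (-2, 0, 0) ⊗ w, so R[i,j,k] = a[i]·b[j]·w[k]. Pick indices with nonzero a[0]·b[0] = (-2)·(-2) = 4. Only the fibre through (0,0,·) is needed: R[0,0,:] = T[0,0,:] − Σₗ aₗ[0]bₗ[0]cₗ = [0, 14, 6] − (-2)·(3)·(0, -3, -3) = [0, -4, -12]. Then w[k] = R[0,0,k] / 4 for each k, giving w = [0, -4, -12] / 4 = (0, -1, -3).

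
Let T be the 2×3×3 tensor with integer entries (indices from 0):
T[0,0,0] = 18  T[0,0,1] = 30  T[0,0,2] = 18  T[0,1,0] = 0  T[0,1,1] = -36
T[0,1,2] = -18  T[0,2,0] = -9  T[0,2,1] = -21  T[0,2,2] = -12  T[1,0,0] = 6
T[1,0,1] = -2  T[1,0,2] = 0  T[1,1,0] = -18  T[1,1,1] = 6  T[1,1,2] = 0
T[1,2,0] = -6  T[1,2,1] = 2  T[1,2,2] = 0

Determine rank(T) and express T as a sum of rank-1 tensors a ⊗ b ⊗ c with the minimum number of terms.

Lower bound: in the mode-2 unfolding of T (rows indexed by j, columns by (i,k)) the 2×2 minor on rows j ∈ {0, 1}, columns (i,k) ∈ {(0,0), (0,1)} is det [[18, 30], [0, -36]] = -648 ≠ 0, so that unfolding has rank ≥ 2 and hence rank(T) ≥ 2 (CP rank is at least every unfolding rank, though it can be larger).
Upper bound: with S_k = T[:,:,k], the two rank-1 terms a₁b₁ᵀ, a₂b₂ᵀ are the rank-1 members of the pencil x·S₀ + y·S₁.
The 2×2 minor of x·S₀ + y·S₁ on rows {0,1}, columns {0,1} is −324·x² − 216·xy + 108·y² = (-108)·(3·x − y)(x + y), vanishing at (x:y) = (1:3) and (1:-1).
M₁ = S₀ + 3·S₁ = [[108, -108, -72], [0, 0, 0]] = 36·(1, 0)(3, -3, -2)ᵀ and M₂ = S₀ − S₁ = [[-12, 36, 12], [8, -24, -8]] = (-4)·(3, -2)(1, -3, -1)ᵀ, so take a₁ = (1, 0), b₁ = (3, -3, -2), a₂ = (3, -2), b₂ = (1, -3, -1).
Each slice is an integer combination of E₁ = a₁b₁ᵀ and E₂ = a₂b₂ᵀ: S₀ = 9·E₁ − 3·E₂, S₁ = 9·E₁ + E₂, S₂ = 6·E₁; reading off coefficients, c₁ = (9, 9, 6) and c₂ = (-3, 1, 0).
Hence T = (1, 0) ⊗ (3, -3, -2) ⊗ (9, 9, 6) + (3, -2) ⊗ (1, -3, -1) ⊗ (-3, 1, 0), so rank(T) ≤ 2.
These bounds meet, so rank(T) = 2.

rank(T) = 2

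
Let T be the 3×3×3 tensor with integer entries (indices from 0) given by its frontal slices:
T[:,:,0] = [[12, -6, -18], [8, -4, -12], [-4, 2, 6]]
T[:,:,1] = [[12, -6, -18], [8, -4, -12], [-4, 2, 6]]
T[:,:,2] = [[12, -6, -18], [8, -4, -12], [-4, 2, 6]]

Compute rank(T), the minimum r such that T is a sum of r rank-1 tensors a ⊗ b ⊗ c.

Lower bound: T ≠ 0 (e.g. T[0,0,0] = 12), so rank(T) ≥ 1.
Upper bound: if T = a ⊗ b ⊗ c then every fibre of T is a multiple of the corresponding factor, so read the factors off the fibres through the nonzero entry T[0,0,0] = 12.
The mode-1 fibre T[:,0,0] = [12, 8, -4] gives a = [3, 2, -1] (primitive direction); the mode-2 fibre T[0,:,0] = [12, -6, -18] gives b = [2, -1, -3]; then c[k] = T[0,0,k] / (a[0]·b[0]) = [12, 12, 12] / 6 = [2, 2, 2].
Expanding [3, 2, -1] ⊗ [2, -1, -3] ⊗ [2, 2, 2] reproduces all 27 entries of T, so T = [3, 2, -1] ⊗ [2, -1, -3] ⊗ [2, 2, 2] and rank(T) ≤ 1.
These bounds meet, so rank(T) = 1.
Check entry T[0,0,1] = 12: (3)·(2)·(2) = 12.

1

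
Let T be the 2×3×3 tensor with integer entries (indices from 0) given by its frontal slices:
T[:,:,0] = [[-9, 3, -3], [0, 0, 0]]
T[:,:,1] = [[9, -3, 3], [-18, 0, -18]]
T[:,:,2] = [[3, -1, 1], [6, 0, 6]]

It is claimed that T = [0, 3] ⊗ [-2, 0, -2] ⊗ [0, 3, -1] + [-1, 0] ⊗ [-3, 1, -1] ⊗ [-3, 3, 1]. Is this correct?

Yes

Reconstruct entrywise from the claimed factors. For example, T[1,0,1] = -18 and Σₗ aₗ[1]bₗ[0]cₗ[1] = (3)·(-2)·(3) + (0)·(-3)·(3) = -18; checking all 18 entries, every one matches. The claim holds.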